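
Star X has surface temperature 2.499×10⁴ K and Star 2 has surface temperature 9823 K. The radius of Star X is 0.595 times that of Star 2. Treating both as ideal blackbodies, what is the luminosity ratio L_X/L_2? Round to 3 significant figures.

L_X/L_2 ≈ 14.8

L ∝ R²T⁴, so L_X/L_2 = (R_X/R_2)²(T_X/T_2)⁴ = (0.595)² × (2.499×10⁴/9823)⁴ = 0.354025 × 41.8879 = 14.8.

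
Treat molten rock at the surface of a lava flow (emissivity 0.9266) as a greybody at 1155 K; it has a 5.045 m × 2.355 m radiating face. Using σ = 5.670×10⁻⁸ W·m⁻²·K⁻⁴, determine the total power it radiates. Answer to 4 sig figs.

Area A = 5.045 × 2.355 = 11.881 m².
P = εσAT⁴ = 0.9266 × 5.670×10⁻⁸ × 11.881 × (1155)⁴ = 1.111×10⁶ W.

P ≈ 1.111×10⁶ W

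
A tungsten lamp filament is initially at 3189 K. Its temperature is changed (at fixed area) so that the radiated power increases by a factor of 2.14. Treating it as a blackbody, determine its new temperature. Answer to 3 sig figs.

P ∝ T⁴, so T₂/T₁ = (P₂/P₁)^(1/4) = (2.14)^(1/4) = 1.20949.
T₂ = 3189 × 1.20949 = 3.86×10³ K.

T₂ ≈ 3.86×10³ K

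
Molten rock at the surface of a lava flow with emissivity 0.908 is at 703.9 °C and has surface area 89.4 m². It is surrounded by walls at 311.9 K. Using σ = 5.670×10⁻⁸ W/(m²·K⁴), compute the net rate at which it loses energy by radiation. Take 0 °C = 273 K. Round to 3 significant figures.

Net loss ≈ 4.15×10⁶ W

T = 703.9 °C + 273 = 976.9 K.
Area A = 89.4 m².
Net radiated power P_net = εσA(T⁴ − T₀⁴) = 0.908×5.670×10⁻⁸×89.4×(976.9⁴ − 311.9⁴).
T⁴ − T₀⁴ = 9.10753×10¹¹ − 9.46371×10⁹ = 9.01289×10¹¹ K⁴, so P_net = 4.15×10⁶ W.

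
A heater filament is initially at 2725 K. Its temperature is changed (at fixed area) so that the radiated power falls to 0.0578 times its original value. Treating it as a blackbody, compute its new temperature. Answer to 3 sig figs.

T₂ ≈ 1.34×10³ K

P ∝ T⁴, so T₂/T₁ = (P₂/P₁)^(1/4) = (0.0578)^(1/4) = 0.490323.
T₂ = 2725 × 0.490323 = 1.34×10³ K.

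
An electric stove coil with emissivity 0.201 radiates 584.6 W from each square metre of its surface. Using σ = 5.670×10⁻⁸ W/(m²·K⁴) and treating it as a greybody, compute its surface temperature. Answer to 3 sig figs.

I = εσT⁴, so T = (I/εσ)^(1/4) = (584.6/(0.201×5.670×10⁻⁸))^(1/4) = 476 K.

T ≈ 476 K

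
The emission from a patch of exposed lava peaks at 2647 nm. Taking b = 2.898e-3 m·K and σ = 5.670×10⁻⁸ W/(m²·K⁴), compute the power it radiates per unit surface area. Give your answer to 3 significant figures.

I ≈ 8.15×10⁴ W/m²

Wien's law: T = b/λ_max = 2.898×10⁻³/2.647×10⁻⁶ = 1094.82 K.
Then I = σT⁴ = 5.670×10⁻⁸×(1094.82)⁴ = 8.15×10⁴ W/m².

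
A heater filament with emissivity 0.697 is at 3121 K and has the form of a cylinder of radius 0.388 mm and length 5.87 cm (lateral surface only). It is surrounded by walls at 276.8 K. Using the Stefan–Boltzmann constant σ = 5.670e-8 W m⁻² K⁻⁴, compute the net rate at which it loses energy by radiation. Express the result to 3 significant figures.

Lateral area A = 2πrL = 2π×3.88×10⁻⁴×0.0587 = 1.43103×10⁻⁴ m².
Net radiated power P_net = εσA(T⁴ − T₀⁴) = 0.697×5.670×10⁻⁸×1.43103×10⁻⁴×(3121⁴ − 276.8⁴).
T⁴ − T₀⁴ = 9.48801×10¹³ − 5.87035×10⁹ = 9.48742×10¹³ K⁴, so P_net = 537 W.

Net loss ≈ 537 W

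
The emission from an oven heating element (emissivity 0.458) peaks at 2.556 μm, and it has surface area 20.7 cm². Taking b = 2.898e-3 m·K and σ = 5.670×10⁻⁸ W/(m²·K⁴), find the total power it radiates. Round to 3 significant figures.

Wien's law: T = b/λ_max = 2.898×10⁻³/2.556×10⁻⁶ = 1133.80 K.
Area A = 20.7 cm² = 2.07×10⁻³ m².
Then P = εσAT⁴ = 0.458×5.670×10⁻⁸×2.07×10⁻³×(1133.80)⁴ = 88.8 W.

P ≈ 88.8 W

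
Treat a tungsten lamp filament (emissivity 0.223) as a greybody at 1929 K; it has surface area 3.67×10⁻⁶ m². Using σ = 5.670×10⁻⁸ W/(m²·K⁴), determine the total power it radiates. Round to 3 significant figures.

P ≈ 0.643 W

Area A = 3.67×10⁻⁶ m².
P = εσAT⁴ = 0.223 × 5.670×10⁻⁸ × 3.67×10⁻⁶ × (1929)⁴ = 0.643 W.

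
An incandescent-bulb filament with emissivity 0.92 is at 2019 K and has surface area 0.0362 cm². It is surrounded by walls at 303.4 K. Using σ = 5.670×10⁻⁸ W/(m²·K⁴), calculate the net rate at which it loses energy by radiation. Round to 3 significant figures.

Area A = 0.0362 cm² = 3.62×10⁻⁶ m².
Net radiated power P_net = εσA(T⁴ − T₀⁴) = 0.92×5.670×10⁻⁸×3.62×10⁻⁶×(2019⁴ − 303.4⁴).
T⁴ − T₀⁴ = 1.66167×10¹³ − 8.47349×10⁹ = 1.66082×10¹³ K⁴, so P_net = 3.14 W.

Net loss ≈ 3.14 W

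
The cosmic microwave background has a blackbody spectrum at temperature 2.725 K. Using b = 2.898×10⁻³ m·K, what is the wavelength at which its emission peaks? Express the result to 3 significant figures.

Wien's displacement law: λ_max = b/T = (2.898×10⁻³ m·K)/(2.725 K) = 1.063×10⁻³ m.
That is 1.06×10⁻³ m, in the microwave range.

λ_max ≈ 1.06×10⁻³ m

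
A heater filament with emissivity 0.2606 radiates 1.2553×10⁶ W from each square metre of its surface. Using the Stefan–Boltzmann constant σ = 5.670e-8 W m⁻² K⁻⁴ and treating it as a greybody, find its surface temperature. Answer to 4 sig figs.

I = εσT⁴, so T = (I/εσ)^(1/4) = (1.2553×10⁶/(0.2606×5.670×10⁻⁸))^(1/4) = 3036 K.

T ≈ 3036 K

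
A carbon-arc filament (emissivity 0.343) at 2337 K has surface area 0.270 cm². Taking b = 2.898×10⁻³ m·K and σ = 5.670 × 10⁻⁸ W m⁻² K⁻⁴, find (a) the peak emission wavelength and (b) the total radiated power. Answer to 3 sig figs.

λ_max ≈ 1.24 μm; P ≈ 15.7 W

(a) λ_max = b/T = 2.898×10⁻³/2337 = 1.240×10⁻⁶ m = 1.24 μm.
Area A = 0.270 cm² = 2.70×10⁻⁵ m².
(b) P = εσAT⁴ = 0.343×5.670×10⁻⁸×2.70×10⁻⁵×(2337)⁴ = 15.7 W.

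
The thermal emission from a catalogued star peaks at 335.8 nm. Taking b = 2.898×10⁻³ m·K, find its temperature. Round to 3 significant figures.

Wien's law gives T = b/λ_max = (2.898×10⁻³ m·K)/(3.358×10⁻⁷ m) = 8.63×10³ K.

T ≈ 8.63×10³ K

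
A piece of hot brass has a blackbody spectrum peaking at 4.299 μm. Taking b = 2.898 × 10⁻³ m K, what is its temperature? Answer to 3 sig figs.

T ≈ 674 K

Wien's law gives T = b/λ_max = (2.898×10⁻³ m·K)/(4.299×10⁻⁶ m) = 674 K.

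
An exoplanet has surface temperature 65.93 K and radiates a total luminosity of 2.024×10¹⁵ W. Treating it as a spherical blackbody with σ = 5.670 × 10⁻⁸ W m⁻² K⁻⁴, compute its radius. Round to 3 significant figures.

R ≈ 1.23×10⁷ m

L = 4πR²σT⁴ ⇒ R = √(L/(4πσT⁴)).
σT⁴ = 1.07131 W/m², so R = √(2.024×10¹⁵/(4π×1.07131)) = 1.23×10⁷ m.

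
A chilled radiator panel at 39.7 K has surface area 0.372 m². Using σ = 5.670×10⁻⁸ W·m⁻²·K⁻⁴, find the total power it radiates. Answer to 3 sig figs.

P ≈ 0.0524 W

Area A = 0.372 m².
P = σAT⁴ = 5.670×10⁻⁸ × 0.372 × (39.7)⁴ = 0.0524 W.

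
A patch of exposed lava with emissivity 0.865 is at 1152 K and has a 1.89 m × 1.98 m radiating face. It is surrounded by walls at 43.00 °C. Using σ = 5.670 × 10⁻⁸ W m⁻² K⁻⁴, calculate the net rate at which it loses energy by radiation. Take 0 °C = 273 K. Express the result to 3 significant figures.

Net loss ≈ 3.21×10⁵ W

Surroundings: T = 43.00 °C + 273 = 316.00 K.
Area A = 1.89 × 1.98 = 3.7422 m².
Net radiated power P_net = εσA(T⁴ − T₀⁴) = 0.865×5.670×10⁻⁸×3.7422×(1152⁴ − 316.00⁴).
T⁴ − T₀⁴ = 1.76121×10¹² − 9.97122×10⁹ = 1.75124×10¹² K⁴, so P_net = 3.21×10⁵ W.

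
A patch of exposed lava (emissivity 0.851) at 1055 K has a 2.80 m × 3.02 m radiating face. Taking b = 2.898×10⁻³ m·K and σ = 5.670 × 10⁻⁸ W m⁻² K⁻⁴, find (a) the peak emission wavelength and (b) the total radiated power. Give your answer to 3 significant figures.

(a) λ_max = b/T = 2.898×10⁻³/1055 = 2.747×10⁻⁶ m = 2.75 μm.
Area A = 2.80 × 3.02 = 8.456 m².
(b) P = εσAT⁴ = 0.851×5.670×10⁻⁸×8.456×(1055)⁴ = 5.05×10⁵ W.

λ_max ≈ 2.75 μm; P ≈ 5.05×10⁵ W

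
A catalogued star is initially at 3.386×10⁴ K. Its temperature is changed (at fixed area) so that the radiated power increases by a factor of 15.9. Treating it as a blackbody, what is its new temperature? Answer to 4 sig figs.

T₂ ≈ 6.761×10⁴ K

P ∝ T⁴, so T₂/T₁ = (P₂/P₁)^(1/4) = (15.9)^(1/4) = 1.99687.
T₂ = 3.386×10⁴ × 1.99687 = 6.761×10⁴ K.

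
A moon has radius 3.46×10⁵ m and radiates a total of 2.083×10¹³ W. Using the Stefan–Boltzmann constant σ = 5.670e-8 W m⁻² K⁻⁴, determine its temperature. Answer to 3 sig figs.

T ≈ 125 K

Surface area A = 4πR² = 4π(3.46×10⁵ m)² = 1.50440×10¹² m².
P = σAT⁴ ⇒ T = (P/(σA))^(1/4) = (2.083×10¹³/(5.670×10⁻⁸×1.50440×10¹²))^(1/4) = 125 K.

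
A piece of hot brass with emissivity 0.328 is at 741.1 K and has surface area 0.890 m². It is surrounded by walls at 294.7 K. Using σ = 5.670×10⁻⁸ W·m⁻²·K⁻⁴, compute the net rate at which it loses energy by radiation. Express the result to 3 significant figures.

Net loss ≈ 4.87×10³ W

Area A = 0.890 m².
Net radiated power P_net = εσA(T⁴ − T₀⁴) = 0.328×5.670×10⁻⁸×0.890×(741.1⁴ − 294.7⁴).
T⁴ − T₀⁴ = 3.01653×10¹¹ − 7.54259×10⁹ = 2.94110×10¹¹ K⁴, so P_net = 4.87×10³ W.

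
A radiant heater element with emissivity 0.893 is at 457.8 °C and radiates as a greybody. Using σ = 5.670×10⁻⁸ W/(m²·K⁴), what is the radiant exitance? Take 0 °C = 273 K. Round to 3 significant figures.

I ≈ 1.44×10⁴ W/m²

T = 457.8 °C + 273 = 730.8 K.
Stefan–Boltzmann: I = εσT⁴ = 0.893 × 5.670×10⁻⁸ × (730.8)⁴ = 1.44×10⁴ W/m².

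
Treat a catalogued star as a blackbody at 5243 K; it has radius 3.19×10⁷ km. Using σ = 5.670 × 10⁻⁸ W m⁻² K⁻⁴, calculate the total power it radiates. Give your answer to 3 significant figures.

Surface area A = 4πR² = 4π(3.19×10¹⁰ m)² = 1.27877×10²² m².
P = σAT⁴ = 5.670×10⁻⁸ × 1.27877×10²² × (5243)⁴ = 5.48×10²⁹ W.

P ≈ 5.48×10²⁹ W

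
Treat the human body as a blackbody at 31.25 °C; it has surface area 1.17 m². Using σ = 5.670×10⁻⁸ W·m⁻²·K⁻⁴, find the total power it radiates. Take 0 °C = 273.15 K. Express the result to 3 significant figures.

T = 31.25 °C + 273.15 = 304.40 K.
Area A = 1.17 m².
P = σAT⁴ = 5.670×10⁻⁸ × 1.17 × (304.40)⁴ = 570 W.

P ≈ 570 W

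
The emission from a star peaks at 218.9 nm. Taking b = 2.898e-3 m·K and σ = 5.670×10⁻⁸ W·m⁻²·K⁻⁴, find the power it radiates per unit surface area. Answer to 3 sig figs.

Wien's law: T = b/λ_max = 2.898×10⁻³/2.189×10⁻⁷ = 13238.9 K.
Then I = σT⁴ = 5.670×10⁻⁸×(13238.9)⁴ = 1.74×10⁹ W/m².

I ≈ 1.74×10⁹ W/m²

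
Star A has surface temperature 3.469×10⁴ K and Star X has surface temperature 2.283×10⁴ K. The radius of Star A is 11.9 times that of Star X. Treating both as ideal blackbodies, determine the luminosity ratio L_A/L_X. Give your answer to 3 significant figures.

L ∝ R²T⁴, so L_A/L_X = (R_A/R_X)²(T_A/T_X)⁴ = (11.9)² × (3.469×10⁴/2.283×10⁴)⁴ = 141.61 × 5.33081 = 755.

L_A/L_X ≈ 755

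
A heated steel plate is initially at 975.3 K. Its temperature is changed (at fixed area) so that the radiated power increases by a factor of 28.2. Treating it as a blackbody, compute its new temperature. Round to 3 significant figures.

T₂ ≈ 2.25×10³ K

P ∝ T⁴, so T₂/T₁ = (P₂/P₁)^(1/4) = (28.2)^(1/4) = 2.30442.
T₂ = 975.3 × 2.30442 = 2.25×10³ K.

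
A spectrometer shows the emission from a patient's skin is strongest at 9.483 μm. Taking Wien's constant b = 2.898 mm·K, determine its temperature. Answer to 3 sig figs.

T ≈ 306 K

Wien's law gives T = b/λ_max = (2.898×10⁻³ m·K)/(9.483×10⁻⁶ m) = 306 K.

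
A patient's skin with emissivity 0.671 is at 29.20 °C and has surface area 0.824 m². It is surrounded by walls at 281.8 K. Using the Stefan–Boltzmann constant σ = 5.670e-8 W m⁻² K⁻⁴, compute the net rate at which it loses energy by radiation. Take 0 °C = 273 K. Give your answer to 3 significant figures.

Net loss ≈ 63.8 W

T = 29.20 °C + 273 = 302.20 K.
Area A = 0.824 m².
Net radiated power P_net = εσA(T⁴ − T₀⁴) = 0.671×5.670×10⁻⁸×0.824×(302.20⁴ − 281.8⁴).
T⁴ − T₀⁴ = 8.34023×10⁹ − 6.30615×10⁹ = 2.03408×10⁹ K⁴, so P_net = 63.8 W.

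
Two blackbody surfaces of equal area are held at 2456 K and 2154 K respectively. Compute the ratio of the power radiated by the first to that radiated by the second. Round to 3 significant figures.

P₁/P₂ ≈ 1.69

With equal areas, P₁/P₂ = (T₁/T₂)⁴ = (2456/2154)⁴ = 1.69.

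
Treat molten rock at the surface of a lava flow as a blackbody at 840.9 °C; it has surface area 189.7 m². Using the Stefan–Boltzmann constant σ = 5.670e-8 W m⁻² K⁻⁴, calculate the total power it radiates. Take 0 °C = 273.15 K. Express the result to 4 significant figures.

P ≈ 1.657×10⁷ W

T = 840.9 °C + 273.15 = 1114.05 K.
Area A = 189.7 m².
P = σAT⁴ = 5.670×10⁻⁸ × 189.7 × (1114.05)⁴ = 1.657×10⁷ W.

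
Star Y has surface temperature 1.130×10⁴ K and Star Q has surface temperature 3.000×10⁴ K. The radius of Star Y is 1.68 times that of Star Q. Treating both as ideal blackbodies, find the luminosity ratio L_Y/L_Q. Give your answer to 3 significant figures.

L_Y/L_Q ≈ 0.0568

L ∝ R²T⁴, so L_Y/L_Q = (R_Y/R_Q)²(T_Y/T_Q)⁴ = (1.68)² × (1.130×10⁴/3.000×10⁴)⁴ = 2.8224 × 0.0201293 = 0.0568.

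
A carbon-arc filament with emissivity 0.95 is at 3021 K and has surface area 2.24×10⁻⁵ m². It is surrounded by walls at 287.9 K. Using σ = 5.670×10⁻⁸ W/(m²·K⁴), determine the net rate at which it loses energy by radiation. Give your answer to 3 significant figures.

Net loss ≈ 100 W

Area A = 2.24×10⁻⁵ m².
Net radiated power P_net = εσA(T⁴ − T₀⁴) = 0.95×5.670×10⁻⁸×2.24×10⁻⁵×(3021⁴ − 287.9⁴).
T⁴ − T₀⁴ = 8.32919×10¹³ − 6.87016×10⁹ = 8.32850×10¹³ K⁴, so P_net = 100 W.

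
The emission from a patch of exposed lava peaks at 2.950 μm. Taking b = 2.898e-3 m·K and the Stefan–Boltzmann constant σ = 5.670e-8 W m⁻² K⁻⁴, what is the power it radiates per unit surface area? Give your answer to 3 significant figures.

I ≈ 5.28×10⁴ W/m²

Wien's law: T = b/λ_max = 2.898×10⁻³/2.950×10⁻⁶ = 982.373 K.
Then I = σT⁴ = 5.670×10⁻⁸×(982.373)⁴ = 5.28×10⁴ W/m².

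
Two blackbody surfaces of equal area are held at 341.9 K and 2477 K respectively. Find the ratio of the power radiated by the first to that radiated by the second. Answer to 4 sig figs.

With equal areas, P₁/P₂ = (T₁/T₂)⁴ = (341.9/2477)⁴ = 3.630×10⁻⁴.

P₁/P₂ ≈ 3.630×10⁻⁴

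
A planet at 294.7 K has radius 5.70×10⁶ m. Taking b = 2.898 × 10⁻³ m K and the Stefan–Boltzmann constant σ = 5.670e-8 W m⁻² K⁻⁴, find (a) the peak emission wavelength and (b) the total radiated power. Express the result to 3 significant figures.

λ_max ≈ 9.83 μm; P ≈ 1.75×10¹⁷ W

(a) λ_max = b/T = 2.898×10⁻³/294.7 = 9.834×10⁻⁶ m = 9.83 μm.
Surface area A = 4πR² = 4π(5.70×10⁶ m)² = 4.08281×10¹⁴ m².
(b) P = σAT⁴ = 5.670×10⁻⁸×4.08281×10¹⁴×(294.7)⁴ = 1.75×10¹⁷ W.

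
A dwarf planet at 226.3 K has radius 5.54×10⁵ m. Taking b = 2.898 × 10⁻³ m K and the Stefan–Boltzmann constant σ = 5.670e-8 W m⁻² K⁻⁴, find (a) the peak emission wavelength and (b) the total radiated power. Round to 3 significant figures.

λ_max ≈ 12.8 μm; P ≈ 5.74×10¹⁴ W

(a) λ_max = b/T = 2.898×10⁻³/226.3 = 1.281×10⁻⁵ m = 12.8 μm.
Surface area A = 4πR² = 4π(5.54×10⁵ m)² = 3.85682×10¹² m².
(b) P = σAT⁴ = 5.670×10⁻⁸×3.85682×10¹²×(226.3)⁴ = 5.74×10¹⁴ W.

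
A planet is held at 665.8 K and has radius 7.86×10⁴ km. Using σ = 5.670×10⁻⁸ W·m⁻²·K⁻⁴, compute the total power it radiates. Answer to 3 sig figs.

Surface area A = 4πR² = 4π(7.86×10⁷ m)² = 7.76345×10¹⁶ m².
P = σAT⁴ = 5.670×10⁻⁸ × 7.76345×10¹⁶ × (665.8)⁴ = 8.65×10²⁰ W.

P ≈ 8.65×10²⁰ W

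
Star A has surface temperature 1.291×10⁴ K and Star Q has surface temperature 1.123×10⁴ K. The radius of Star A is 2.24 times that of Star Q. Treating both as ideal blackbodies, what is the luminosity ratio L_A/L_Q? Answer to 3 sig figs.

L_A/L_Q ≈ 8.76

L ∝ R²T⁴, so L_A/L_Q = (R_A/R_Q)²(T_A/T_Q)⁴ = (2.24)² × (1.291×10⁴/1.123×10⁴)⁴ = 5.0176 × 1.74657 = 8.76.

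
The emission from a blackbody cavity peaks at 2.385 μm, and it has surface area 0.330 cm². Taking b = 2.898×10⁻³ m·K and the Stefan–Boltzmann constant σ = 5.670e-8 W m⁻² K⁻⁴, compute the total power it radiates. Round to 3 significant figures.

Wien's law: T = b/λ_max = 2.898×10⁻³/2.385×10⁻⁶ = 1215.09 K.
Area A = 0.330 cm² = 3.30×10⁻⁵ m².
Then P = σAT⁴ = 5.670×10⁻⁸×3.30×10⁻⁵×(1215.09)⁴ = 4.08 W.

P ≈ 4.08 W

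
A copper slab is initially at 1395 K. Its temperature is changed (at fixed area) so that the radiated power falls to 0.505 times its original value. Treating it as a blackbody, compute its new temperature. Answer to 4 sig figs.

T₂ ≈ 1176 K

P ∝ T⁴, so T₂/T₁ = (P₂/P₁)^(1/4) = (0.505)^(1/4) = 0.842991.
T₂ = 1395 × 0.842991 = 1176 K.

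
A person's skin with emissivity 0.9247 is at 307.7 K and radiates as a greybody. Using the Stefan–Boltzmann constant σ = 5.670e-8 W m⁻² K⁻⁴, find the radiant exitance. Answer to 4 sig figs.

Stefan–Boltzmann: I = εσT⁴ = 0.9247 × 5.670×10⁻⁸ × (307.7)⁴ = 470.0 W/m².

I ≈ 470.0 W/m²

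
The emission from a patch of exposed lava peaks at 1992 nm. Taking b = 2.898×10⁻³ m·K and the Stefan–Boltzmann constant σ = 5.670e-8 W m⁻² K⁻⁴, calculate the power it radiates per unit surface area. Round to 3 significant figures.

I ≈ 2.54×10⁵ W/m²

Wien's law: T = b/λ_max = 2.898×10⁻³/1.992×10⁻⁶ = 1454.82 K.
Then I = σT⁴ = 5.670×10⁻⁸×(1454.82)⁴ = 2.54×10⁵ W/m².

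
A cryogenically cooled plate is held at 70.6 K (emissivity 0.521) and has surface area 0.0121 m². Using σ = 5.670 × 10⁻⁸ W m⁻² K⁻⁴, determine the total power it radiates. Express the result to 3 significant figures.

P ≈ 8.88×10⁻³ W

Area A = 0.0121 m².
P = εσAT⁴ = 0.521 × 5.670×10⁻⁸ × 0.0121 × (70.6)⁴ = 8.88×10⁻³ W.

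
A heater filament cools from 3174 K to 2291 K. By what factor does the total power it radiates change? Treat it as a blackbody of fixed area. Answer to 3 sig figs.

P ∝ T⁴, so P₂/P₁ = (T₂/T₁)⁴ = (2291/3174)⁴ = (0.721802)⁴ = 0.271.

P₂/P₁ ≈ 0.271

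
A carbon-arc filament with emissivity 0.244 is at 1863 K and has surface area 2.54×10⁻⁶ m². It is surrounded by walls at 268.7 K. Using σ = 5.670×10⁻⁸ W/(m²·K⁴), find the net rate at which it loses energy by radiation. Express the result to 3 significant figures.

Area A = 2.54×10⁻⁶ m².
Net radiated power P_net = εσA(T⁴ − T₀⁴) = 0.244×5.670×10⁻⁸×2.54×10⁻⁶×(1863⁴ − 268.7⁴).
T⁴ − T₀⁴ = 1.20462×10¹³ − 5.21280×10⁹ = 1.20410×10¹³ K⁴, so P_net = 0.423 W.

Net loss ≈ 0.423 W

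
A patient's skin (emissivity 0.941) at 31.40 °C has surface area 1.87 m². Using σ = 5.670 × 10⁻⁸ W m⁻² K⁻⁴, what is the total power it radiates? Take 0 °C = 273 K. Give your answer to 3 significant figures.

P ≈ 857 W

T = 31.40 °C + 273 = 304.40 K.
Area A = 1.87 m².
P = εσAT⁴ = 0.941 × 5.670×10⁻⁸ × 1.87 × (304.40)⁴ = 857 W.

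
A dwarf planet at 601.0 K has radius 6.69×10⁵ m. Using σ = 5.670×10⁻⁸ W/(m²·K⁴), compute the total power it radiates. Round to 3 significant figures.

Surface area A = 4πR² = 4π(6.69×10⁵ m)² = 5.62422×10¹² m².
P = σAT⁴ = 5.670×10⁻⁸ × 5.62422×10¹² × (601.0)⁴ = 4.16×10¹⁶ W.

P ≈ 4.16×10¹⁶ W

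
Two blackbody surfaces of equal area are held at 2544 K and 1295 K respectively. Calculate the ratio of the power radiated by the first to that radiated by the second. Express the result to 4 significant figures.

P₁/P₂ ≈ 14.89

With equal areas, P₁/P₂ = (T₁/T₂)⁴ = (2544/1295)⁴ = 14.89.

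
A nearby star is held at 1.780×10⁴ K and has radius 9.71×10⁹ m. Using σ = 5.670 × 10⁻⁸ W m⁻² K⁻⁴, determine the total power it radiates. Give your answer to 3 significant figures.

Surface area A = 4πR² = 4π(9.71×10⁹ m)² = 1.18481×10²¹ m².
P = σAT⁴ = 5.670×10⁻⁸ × 1.18481×10²¹ × (1.780×10⁴)⁴ = 6.74×10³⁰ W.

P ≈ 6.74×10³⁰ W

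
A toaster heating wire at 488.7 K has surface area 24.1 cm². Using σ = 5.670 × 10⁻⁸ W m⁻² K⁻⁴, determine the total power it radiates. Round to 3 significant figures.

Area A = 24.1 cm² = 2.41×10⁻³ m².
P = σAT⁴ = 5.670×10⁻⁸ × 2.41×10⁻³ × (488.7)⁴ = 7.79 W.

P ≈ 7.79 W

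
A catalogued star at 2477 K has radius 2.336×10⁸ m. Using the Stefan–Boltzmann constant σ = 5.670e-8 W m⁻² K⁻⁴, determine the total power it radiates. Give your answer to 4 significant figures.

P ≈ 1.464×10²⁴ W

Surface area A = 4πR² = 4π(2.336×10⁸ m)² = 6.85734×10¹⁷ m².
P = σAT⁴ = 5.670×10⁻⁸ × 6.85734×10¹⁷ × (2477)⁴ = 1.464×10²⁴ W.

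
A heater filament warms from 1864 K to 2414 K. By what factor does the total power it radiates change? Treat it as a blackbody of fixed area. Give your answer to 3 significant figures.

P₂/P₁ ≈ 2.81

P ∝ T⁴, so P₂/P₁ = (T₂/T₁)⁴ = (2414/1864)⁴ = (1.29506)⁴ = 2.81.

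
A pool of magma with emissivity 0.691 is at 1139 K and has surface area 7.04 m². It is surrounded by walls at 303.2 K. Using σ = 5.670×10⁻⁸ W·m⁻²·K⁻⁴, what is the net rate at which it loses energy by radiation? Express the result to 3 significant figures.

Area A = 7.04 m².
Net radiated power P_net = εσA(T⁴ − T₀⁴) = 0.691×5.670×10⁻⁸×7.04×(1139⁴ − 303.2⁴).
T⁴ − T₀⁴ = 1.68304×10¹² − 8.45117×10⁹ = 1.67459×10¹² K⁴, so P_net = 4.62×10⁵ W.

Net loss ≈ 4.62×10⁵ W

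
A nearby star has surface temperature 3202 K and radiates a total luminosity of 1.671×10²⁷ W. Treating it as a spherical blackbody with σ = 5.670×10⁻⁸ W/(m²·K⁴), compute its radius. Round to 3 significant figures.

L = 4πR²σT⁴ ⇒ R = √(L/(4πσT⁴)).
σT⁴ = 5.96030×10⁶ W/m², so R = √(1.671×10²⁷/(4π×5.96030×10⁶)) = 4.72×10⁹ m.

R ≈ 4.72×10⁹ m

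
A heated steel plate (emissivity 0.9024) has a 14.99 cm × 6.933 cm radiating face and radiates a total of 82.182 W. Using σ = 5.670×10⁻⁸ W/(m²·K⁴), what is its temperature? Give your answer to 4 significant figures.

T ≈ 627.0 K

Area A = 0.1499 × 0.06933 = 0.0103926 m².
P = εσAT⁴ ⇒ T = (P/(εσA))^(1/4) = (82.182/(0.9024×5.670×10⁻⁸×0.0103926))^(1/4) = 627.0 K.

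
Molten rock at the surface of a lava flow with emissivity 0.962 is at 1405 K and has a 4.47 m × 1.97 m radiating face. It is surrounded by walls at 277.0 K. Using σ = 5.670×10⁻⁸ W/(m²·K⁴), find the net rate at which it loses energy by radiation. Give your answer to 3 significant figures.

Net loss ≈ 1.87×10⁶ W

Area A = 4.47 × 1.97 = 8.8059 m².
Net radiated power P_net = εσA(T⁴ − T₀⁴) = 0.962×5.670×10⁻⁸×8.8059×(1405⁴ − 277.0⁴).
T⁴ − T₀⁴ = 3.89677×10¹² − 5.88734×10⁹ = 3.89088×10¹² K⁴, so P_net = 1.87×10⁶ W.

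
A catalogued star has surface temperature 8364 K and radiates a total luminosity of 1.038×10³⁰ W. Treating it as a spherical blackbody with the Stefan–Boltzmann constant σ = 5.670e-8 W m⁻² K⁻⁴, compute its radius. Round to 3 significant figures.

R ≈ 1.73×10¹⁰ m

L = 4πR²σT⁴ ⇒ R = √(L/(4πσT⁴)).
σT⁴ = 2.77485×10⁸ W/m², so R = √(1.038×10³⁰/(4π×2.77485×10⁸)) = 1.73×10¹⁰ m.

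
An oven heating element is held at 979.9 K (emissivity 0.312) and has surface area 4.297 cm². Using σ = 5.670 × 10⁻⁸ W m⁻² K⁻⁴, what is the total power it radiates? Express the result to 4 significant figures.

Area A = 4.297 cm² = 4.297×10⁻⁴ m².
P = εσAT⁴ = 0.312 × 5.670×10⁻⁸ × 4.297×10⁻⁴ × (979.9)⁴ = 7.009 W.

P ≈ 7.009 W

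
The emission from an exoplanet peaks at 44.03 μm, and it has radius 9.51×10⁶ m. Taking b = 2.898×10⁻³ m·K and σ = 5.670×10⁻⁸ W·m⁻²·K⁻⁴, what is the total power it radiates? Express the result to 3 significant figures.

P ≈ 1.21×10¹⁵ W

Wien's law: T = b/λ_max = 2.898×10⁻³/4.403×10⁻⁵ = 65.8188 K.
Surface area A = 4πR² = 4π(9.51×10⁶ m)² = 1.13650×10¹⁵ m².
Then P = σAT⁴ = 5.670×10⁻⁸×1.13650×10¹⁵×(65.8188)⁴ = 1.21×10¹⁵ W.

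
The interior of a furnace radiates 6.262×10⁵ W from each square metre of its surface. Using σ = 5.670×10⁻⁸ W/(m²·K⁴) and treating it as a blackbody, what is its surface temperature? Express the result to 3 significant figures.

T ≈ 1.82×10³ K

I = σT⁴, so T = (I/σ)^(1/4) = (6.262×10⁵/(5.670×10⁻⁸))^(1/4) = 1.82×10³ K.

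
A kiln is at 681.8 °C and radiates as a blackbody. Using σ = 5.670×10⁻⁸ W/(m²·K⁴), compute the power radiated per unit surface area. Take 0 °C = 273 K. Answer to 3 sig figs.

T = 681.8 °C + 273 = 954.8 K.
Stefan–Boltzmann: I = σT⁴ = 5.670×10⁻⁸ × (954.8)⁴ = 4.71×10⁴ W/m².

I ≈ 4.71×10⁴ W/m²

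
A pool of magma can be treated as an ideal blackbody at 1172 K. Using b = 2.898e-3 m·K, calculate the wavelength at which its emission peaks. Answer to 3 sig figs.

λ_max ≈ 2.47 μm

Wien's displacement law: λ_max = b/T = (2.898×10⁻³ m·K)/(1172 K) = 2.473×10⁻⁶ m.
That is 2.47 μm, in the infrared range.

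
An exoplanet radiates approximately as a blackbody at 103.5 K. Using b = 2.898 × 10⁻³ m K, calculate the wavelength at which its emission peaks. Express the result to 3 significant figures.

Wien's displacement law: λ_max = b/T = (2.898×10⁻³ m·K)/(103.5 K) = 2.800×10⁻⁵ m.
That is 28.0 μm, in the infrared range.

λ_max ≈ 28.0 μm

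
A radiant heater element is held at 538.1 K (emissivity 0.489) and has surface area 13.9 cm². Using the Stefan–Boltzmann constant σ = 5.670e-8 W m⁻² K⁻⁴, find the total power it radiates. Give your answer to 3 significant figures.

Area A = 13.9 cm² = 1.39×10⁻³ m².
P = εσAT⁴ = 0.489 × 5.670×10⁻⁸ × 1.39×10⁻³ × (538.1)⁴ = 3.23 W.

P ≈ 3.23 W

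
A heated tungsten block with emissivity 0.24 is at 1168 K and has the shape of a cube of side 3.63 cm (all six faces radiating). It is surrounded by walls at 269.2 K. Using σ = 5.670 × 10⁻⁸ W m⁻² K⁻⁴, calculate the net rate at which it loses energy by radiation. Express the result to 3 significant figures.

Net loss ≈ 200 W

Area A = 6s² = 6×(0.0363 m)² = 7.90614×10⁻³ m².
Net radiated power P_net = εσA(T⁴ − T₀⁴) = 0.24×5.670×10⁻⁸×7.90614×10⁻³×(1168⁴ − 269.2⁴).
T⁴ − T₀⁴ = 1.86111×10¹² − 5.25170×10⁹ = 1.85586×10¹² K⁴, so P_net = 200 W.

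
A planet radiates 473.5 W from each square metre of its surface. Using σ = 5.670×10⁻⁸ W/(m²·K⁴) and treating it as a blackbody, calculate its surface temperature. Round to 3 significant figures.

I = σT⁴, so T = (I/σ)^(1/4) = (473.5/(5.670×10⁻⁸))^(1/4) = 302 K.

T ≈ 302 K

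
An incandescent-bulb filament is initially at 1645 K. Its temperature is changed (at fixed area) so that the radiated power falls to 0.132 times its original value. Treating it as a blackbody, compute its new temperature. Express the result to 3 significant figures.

T₂ ≈ 992 K

P ∝ T⁴, so T₂/T₁ = (P₂/P₁)^(1/4) = (0.132)^(1/4) = 0.602759.
T₂ = 1645 × 0.602759 = 992 K.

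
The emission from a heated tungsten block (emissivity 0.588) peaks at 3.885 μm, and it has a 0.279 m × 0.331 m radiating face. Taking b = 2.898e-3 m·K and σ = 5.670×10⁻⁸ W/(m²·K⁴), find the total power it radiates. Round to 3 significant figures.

Wien's law: T = b/λ_max = 2.898×10⁻³/3.885×10⁻⁶ = 745.946 K.
Area A = 0.279 × 0.331 = 0.092349 m².
Then P = εσAT⁴ = 0.588×5.670×10⁻⁸×0.092349×(745.946)⁴ = 953 W.

P ≈ 953 W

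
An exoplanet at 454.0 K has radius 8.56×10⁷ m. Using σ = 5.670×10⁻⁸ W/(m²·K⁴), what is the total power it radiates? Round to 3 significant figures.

Surface area A = 4πR² = 4π(8.56×10⁷ m)² = 9.20783×10¹⁶ m².
P = σAT⁴ = 5.670×10⁻⁸ × 9.20783×10¹⁶ × (454.0)⁴ = 2.22×10²⁰ W.

P ≈ 2.22×10²⁰ W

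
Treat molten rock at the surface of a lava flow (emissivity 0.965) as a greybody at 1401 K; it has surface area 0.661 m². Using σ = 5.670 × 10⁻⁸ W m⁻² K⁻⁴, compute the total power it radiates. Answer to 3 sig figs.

Area A = 0.661 m².
P = εσAT⁴ = 0.965 × 5.670×10⁻⁸ × 0.661 × (1401)⁴ = 1.39×10⁵ W.

P ≈ 1.39×10⁵ W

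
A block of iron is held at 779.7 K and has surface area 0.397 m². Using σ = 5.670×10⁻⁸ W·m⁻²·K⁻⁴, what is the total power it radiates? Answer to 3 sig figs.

Area A = 0.397 m².
P = σAT⁴ = 5.670×10⁻⁸ × 0.397 × (779.7)⁴ = 8.32×10³ W.

P ≈ 8.32×10³ W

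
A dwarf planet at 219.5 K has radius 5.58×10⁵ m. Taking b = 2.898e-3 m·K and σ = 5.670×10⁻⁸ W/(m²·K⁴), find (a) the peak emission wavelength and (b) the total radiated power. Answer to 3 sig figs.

λ_max ≈ 13.2 μm; P ≈ 5.15×10¹⁴ W

(a) λ_max = b/T = 2.898×10⁻³/219.5 = 1.320×10⁻⁵ m = 13.2 μm.
Surface area A = 4πR² = 4π(5.58×10⁵ m)² = 3.91272×10¹² m².
(b) P = σAT⁴ = 5.670×10⁻⁸×3.91272×10¹²×(219.5)⁴ = 5.15×10¹⁴ W.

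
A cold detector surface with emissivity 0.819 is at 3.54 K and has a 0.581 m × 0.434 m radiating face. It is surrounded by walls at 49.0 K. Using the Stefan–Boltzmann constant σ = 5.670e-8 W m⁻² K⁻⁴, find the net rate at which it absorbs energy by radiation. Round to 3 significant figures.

Area A = 0.581 × 0.434 = 0.252154 m².
Net radiated power P_net = εσA(T⁴ − T₀⁴) = 0.819×5.670×10⁻⁸×0.252154×(3.54⁴ − 49.0⁴).
T⁴ − T₀⁴ = 157.041 − 5.76480×10⁶ = -5.76464×10⁶ K⁴, so P_net = -0.0675 W — negative, meaning a net gain of 0.0675 W.

Net gain ≈ 0.0675 W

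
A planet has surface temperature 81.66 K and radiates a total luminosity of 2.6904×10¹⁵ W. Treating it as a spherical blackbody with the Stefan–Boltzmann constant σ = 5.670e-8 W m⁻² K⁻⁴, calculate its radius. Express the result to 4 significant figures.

L = 4πR²σT⁴ ⇒ R = √(L/(4πσT⁴)).
σT⁴ = 2.52128 W/m², so R = √(2.6904×10¹⁵/(4π×2.52128)) = 9.215×10⁶ m.

R ≈ 9.215×10⁶ m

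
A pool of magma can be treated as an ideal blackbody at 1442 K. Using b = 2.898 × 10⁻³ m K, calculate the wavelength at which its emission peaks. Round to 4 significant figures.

λ_max ≈ 2.010 μm

Wien's displacement law: λ_max = b/T = (2.898×10⁻³ m·K)/(1442 K) = 2.0097×10⁻⁶ m.
That is 2.010 μm, in the infrared range.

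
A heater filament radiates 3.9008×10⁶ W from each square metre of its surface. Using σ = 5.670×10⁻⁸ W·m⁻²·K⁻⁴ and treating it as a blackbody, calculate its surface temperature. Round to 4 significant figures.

T ≈ 2880 K

I = σT⁴, so T = (I/σ)^(1/4) = (3.9008×10⁶/(5.670×10⁻⁸))^(1/4) = 2880 K.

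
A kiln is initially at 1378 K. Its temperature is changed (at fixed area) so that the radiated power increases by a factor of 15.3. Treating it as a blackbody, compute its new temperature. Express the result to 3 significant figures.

T₂ ≈ 2.73×10³ K

P ∝ T⁴, so T₂/T₁ = (P₂/P₁)^(1/4) = (15.3)^(1/4) = 1.97776.
T₂ = 1378 × 1.97776 = 2.73×10³ K.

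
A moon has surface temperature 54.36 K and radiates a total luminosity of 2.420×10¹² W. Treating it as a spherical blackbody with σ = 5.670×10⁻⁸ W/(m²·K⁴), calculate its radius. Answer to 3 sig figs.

R ≈ 6.24×10⁵ m

L = 4πR²σT⁴ ⇒ R = √(L/(4πσT⁴)).
σT⁴ = 0.495109 W/m², so R = √(2.420×10¹²/(4π×0.495109)) = 6.24×10⁵ m.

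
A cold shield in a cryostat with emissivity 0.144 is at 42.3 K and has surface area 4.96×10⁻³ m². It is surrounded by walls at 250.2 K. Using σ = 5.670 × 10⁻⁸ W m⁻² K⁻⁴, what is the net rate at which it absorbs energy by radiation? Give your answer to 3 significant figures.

Net gain ≈ 0.159 W

Area A = 4.96×10⁻³ m².
Net radiated power P_net = εσA(T⁴ − T₀⁴) = 0.144×5.670×10⁻⁸×4.96×10⁻³×(42.3⁴ − 250.2⁴).
T⁴ − T₀⁴ = 3.20156×10⁶ − 3.91877×10⁹ = -3.91557×10⁹ K⁴, so P_net = -0.159 W — negative, meaning a net gain of 0.159 W.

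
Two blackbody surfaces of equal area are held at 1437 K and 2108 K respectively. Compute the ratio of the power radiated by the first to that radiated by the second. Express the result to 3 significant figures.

With equal areas, P₁/P₂ = (T₁/T₂)⁴ = (1437/2108)⁴ = 0.216.

P₁/P₂ ≈ 0.216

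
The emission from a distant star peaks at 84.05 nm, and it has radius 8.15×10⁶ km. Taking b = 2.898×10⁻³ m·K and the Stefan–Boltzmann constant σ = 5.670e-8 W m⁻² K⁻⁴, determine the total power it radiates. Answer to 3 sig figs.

P ≈ 6.69×10³¹ W

Wien's law: T = b/λ_max = 2.898×10⁻³/8.405×10⁻⁸ = 34479.5 K.
Surface area A = 4πR² = 4π(8.15×10⁹ m)² = 8.34690×10²⁰ m².
Then P = σAT⁴ = 5.670×10⁻⁸×8.34690×10²⁰×(34479.5)⁴ = 6.69×10³¹ W.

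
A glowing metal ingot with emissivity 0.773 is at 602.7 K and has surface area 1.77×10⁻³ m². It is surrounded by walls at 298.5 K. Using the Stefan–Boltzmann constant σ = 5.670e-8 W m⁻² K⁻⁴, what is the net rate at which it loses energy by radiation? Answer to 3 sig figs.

Area A = 1.77×10⁻³ m².
Net radiated power P_net = εσA(T⁴ − T₀⁴) = 0.773×5.670×10⁻⁸×1.77×10⁻³×(602.7⁴ − 298.5⁴).
T⁴ − T₀⁴ = 1.31949×10¹¹ − 7.93921×10⁹ = 1.24010×10¹¹ K⁴, so P_net = 9.62 W.

Net loss ≈ 9.62 W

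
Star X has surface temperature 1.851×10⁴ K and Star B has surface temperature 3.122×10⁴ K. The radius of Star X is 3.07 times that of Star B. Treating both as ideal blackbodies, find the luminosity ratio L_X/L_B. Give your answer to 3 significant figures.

L_X/L_B ≈ 1.16

L ∝ R²T⁴, so L_X/L_B = (R_X/R_B)²(T_X/T_B)⁴ = (3.07)² × (1.851×10⁴/3.122×10⁴)⁴ = 9.4249 × 0.123565 = 1.16.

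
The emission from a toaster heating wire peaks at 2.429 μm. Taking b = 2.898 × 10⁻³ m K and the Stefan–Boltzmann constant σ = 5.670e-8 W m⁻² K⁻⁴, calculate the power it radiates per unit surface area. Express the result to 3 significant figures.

Wien's law: T = b/λ_max = 2.898×10⁻³/2.429×10⁻⁶ = 1193.08 K.
Then I = σT⁴ = 5.670×10⁻⁸×(1193.08)⁴ = 1.15×10⁵ W/m².

I ≈ 1.15×10⁵ W/m²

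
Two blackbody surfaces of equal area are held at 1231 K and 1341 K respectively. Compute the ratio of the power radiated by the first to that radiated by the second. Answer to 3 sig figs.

With equal areas, P₁/P₂ = (T₁/T₂)⁴ = (1231/1341)⁴ = 0.710.

P₁/P₂ ≈ 0.710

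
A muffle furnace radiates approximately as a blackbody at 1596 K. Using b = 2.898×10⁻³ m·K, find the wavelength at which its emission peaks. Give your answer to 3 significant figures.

Wien's displacement law: λ_max = b/T = (2.898×10⁻³ m·K)/(1596 K) = 1.816×10⁻⁶ m.
That is 1.82 μm, in the infrared range.

λ_max ≈ 1.82 μm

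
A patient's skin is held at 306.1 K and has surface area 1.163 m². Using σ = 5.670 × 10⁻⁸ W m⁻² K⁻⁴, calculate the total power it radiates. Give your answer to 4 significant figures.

Area A = 1.163 m².
P = σAT⁴ = 5.670×10⁻⁸ × 1.163 × (306.1)⁴ = 578.9 W.

P ≈ 578.9 W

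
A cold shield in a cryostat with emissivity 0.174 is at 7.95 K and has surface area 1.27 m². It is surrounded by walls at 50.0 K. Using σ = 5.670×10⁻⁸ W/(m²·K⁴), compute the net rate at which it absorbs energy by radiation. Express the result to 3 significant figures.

Area A = 1.27 m².
Net radiated power P_net = εσA(T⁴ − T₀⁴) = 0.174×5.670×10⁻⁸×1.27×(7.95⁴ − 50.0⁴).
T⁴ − T₀⁴ = 3994.56 − 6.25000×10⁶ = -6.24601×10⁶ K⁴, so P_net = -0.0783 W — negative, meaning a net gain of 0.0783 W.

Net gain ≈ 0.0783 W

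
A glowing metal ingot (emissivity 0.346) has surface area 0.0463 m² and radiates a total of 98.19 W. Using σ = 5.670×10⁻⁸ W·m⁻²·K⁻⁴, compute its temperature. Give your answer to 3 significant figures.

T ≈ 573 K

Area A = 0.0463 m².
P = εσAT⁴ ⇒ T = (P/(εσA))^(1/4) = (98.19/(0.346×5.670×10⁻⁸×0.0463))^(1/4) = 573 K.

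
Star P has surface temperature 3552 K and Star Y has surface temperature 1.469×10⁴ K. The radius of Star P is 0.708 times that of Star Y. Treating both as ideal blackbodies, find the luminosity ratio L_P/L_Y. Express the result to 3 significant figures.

L_P/L_Y ≈ 1.71×10⁻³

L ∝ R²T⁴, so L_P/L_Y = (R_P/R_Y)²(T_P/T_Y)⁴ = (0.708)² × (3552/1.469×10⁴)⁴ = 0.501264 × 3.41826×10⁻³ = 1.71×10⁻³.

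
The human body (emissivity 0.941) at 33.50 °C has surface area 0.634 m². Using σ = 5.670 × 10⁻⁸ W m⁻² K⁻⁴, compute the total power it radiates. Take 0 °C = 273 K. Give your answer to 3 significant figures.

T = 33.50 °C + 273 = 306.50 K.
Area A = 0.634 m².
P = εσAT⁴ = 0.941 × 5.670×10⁻⁸ × 0.634 × (306.50)⁴ = 299 W.

P ≈ 299 W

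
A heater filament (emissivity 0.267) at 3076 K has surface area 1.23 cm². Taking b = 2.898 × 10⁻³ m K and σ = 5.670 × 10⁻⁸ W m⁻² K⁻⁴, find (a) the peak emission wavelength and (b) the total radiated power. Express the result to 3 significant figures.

λ_max ≈ 942 nm; P ≈ 167 W

(a) λ_max = b/T = 2.898×10⁻³/3076 = 9.421×10⁻⁷ m = 942 nm.
Area A = 1.23 cm² = 1.23×10⁻⁴ m².
(b) P = εσAT⁴ = 0.267×5.670×10⁻⁸×1.23×10⁻⁴×(3076)⁴ = 167 W.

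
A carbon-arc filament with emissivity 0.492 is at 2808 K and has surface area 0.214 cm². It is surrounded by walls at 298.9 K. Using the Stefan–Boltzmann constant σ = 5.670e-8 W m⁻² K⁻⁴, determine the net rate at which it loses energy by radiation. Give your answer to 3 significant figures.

Area A = 0.214 cm² = 2.14×10⁻⁵ m².
Net radiated power P_net = εσA(T⁴ − T₀⁴) = 0.492×5.670×10⁻⁸×2.14×10⁻⁵×(2808⁴ − 298.9⁴).
T⁴ − T₀⁴ = 6.21711×10¹³ − 7.98185×10⁹ = 6.21631×10¹³ K⁴, so P_net = 37.1 W.

Net loss ≈ 37.1 W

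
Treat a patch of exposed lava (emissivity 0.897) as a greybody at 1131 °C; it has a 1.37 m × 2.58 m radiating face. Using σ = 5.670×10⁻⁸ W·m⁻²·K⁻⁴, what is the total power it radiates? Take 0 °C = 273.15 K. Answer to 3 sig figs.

T = 1131 °C + 273.15 = 1404.15 K.
Area A = 1.37 × 2.58 = 3.5346 m².
P = εσAT⁴ = 0.897 × 5.670×10⁻⁸ × 3.5346 × (1404.15)⁴ = 6.99×10⁵ W.

P ≈ 6.99×10⁵ W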